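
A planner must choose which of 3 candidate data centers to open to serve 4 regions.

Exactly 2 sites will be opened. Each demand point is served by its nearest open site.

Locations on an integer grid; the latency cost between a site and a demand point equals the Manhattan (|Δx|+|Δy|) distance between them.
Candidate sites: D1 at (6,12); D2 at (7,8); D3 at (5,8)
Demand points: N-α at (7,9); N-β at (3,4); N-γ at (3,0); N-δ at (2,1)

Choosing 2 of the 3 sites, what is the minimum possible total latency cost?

27

Open {D2, D3}.
  N-α→D2 1, N-β→D3 6, N-γ→D3 10, N-δ→D3 10  ⇒ total 27.
Compare {D1, D3}: total 29.
Compare {D1, D2}: total 33.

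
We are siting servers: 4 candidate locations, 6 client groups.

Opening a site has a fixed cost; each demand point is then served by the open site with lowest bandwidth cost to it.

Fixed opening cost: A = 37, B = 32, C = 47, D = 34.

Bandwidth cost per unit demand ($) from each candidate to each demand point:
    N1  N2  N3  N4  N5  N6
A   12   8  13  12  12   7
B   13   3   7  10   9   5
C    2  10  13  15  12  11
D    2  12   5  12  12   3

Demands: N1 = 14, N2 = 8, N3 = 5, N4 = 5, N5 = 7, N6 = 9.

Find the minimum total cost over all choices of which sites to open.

283

Open {B, D}: assign each demand point to its cheapest open site.
  N1→D 14×2=28, N2→B 8×3=24, N3→D 5×5=25, N4→B 5×10=50, N5→B 7×9=63, N6→D 9×3=27
  bandwidth cost 217, fixed 66 → total 283.
Compare {A, B, D}: bandwidth cost 217 + fixed 103 = 320.
Compare {B, C}: bandwidth cost 245 + fixed 79 = 324.
Compare {B, C, D}: bandwidth cost 217 + fixed 113 = 330.
All other subsets cost ≥ 320. Minimum total cost: 283.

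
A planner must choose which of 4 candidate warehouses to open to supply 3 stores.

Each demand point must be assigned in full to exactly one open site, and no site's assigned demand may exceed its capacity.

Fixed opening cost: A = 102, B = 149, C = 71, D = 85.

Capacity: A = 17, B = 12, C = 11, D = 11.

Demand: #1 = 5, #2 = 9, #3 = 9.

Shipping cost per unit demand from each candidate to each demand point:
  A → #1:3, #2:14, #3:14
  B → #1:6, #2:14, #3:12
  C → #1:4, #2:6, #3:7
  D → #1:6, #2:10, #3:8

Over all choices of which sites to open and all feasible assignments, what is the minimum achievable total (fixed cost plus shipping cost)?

368

Open {A, C}; cheapest assignment that respects the capacities:
  A (cap 17, load 14): #1, #3 — cost 5×3 + 9×14 = 141
  C (cap 11, load 9): #2 — cost 9×6 = 54
  Shipping 195, fixed 173 → total 368.
  Any other capacity-feasible assignment to {A, C} ships for at least 195.
Compare {A, C, D}: its best feasible assignment gives total 399.
Compare {A, D}: its best feasible assignment gives total 400.
Every other set of open sites that can feasibly serve all demand totals ≥ 399 even under its best assignment. Minimum: 368.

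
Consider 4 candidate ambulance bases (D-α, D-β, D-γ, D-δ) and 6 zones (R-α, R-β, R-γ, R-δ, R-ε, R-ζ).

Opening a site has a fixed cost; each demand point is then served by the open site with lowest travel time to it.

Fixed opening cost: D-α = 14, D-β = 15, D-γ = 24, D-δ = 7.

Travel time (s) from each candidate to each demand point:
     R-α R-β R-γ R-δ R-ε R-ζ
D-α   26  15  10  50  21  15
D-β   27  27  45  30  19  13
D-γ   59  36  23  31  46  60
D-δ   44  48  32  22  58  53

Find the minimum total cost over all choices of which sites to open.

130

Open {D-α, D-δ}: assign each demand point to its cheapest open site.
  R-α→D-α 26, R-β→D-α 15, R-γ→D-α 10, R-δ→D-δ 22, R-ε→D-α 21, R-ζ→D-α 15
  travel time 109, fixed 21 → total 130.
Compare {D-α, D-β, D-δ}: travel time 105 + fixed 36 = 141.
Compare {D-α, D-β}: travel time 113 + fixed 29 = 142.
Compare {D-α}: travel time 137 + fixed 14 = 151.
All other subsets cost ≥ 141. Minimum total cost: 130.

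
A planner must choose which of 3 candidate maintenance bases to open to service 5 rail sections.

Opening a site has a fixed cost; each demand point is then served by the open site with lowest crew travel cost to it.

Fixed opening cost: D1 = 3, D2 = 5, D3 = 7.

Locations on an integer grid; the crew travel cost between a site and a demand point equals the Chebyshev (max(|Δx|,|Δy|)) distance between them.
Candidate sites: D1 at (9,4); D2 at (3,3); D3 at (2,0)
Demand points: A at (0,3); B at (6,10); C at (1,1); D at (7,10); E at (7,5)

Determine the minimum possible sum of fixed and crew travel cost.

27

Open {D1, D2}: assign each demand point to its cheapest open site.
  A→D2 3, B→D1 6, C→D2 2, D→D1 6, E→D1 2
  crew travel cost 19, fixed 8 → total 27.
Compare {D2}: crew travel cost 23 + fixed 5 = 28.
Compare {D1, D3}: crew travel cost 18 + fixed 10 = 28.
Compare {D1, D2, D3}: crew travel cost 18 + fixed 15 = 33.
All other subsets cost ≥ 28. Minimum total cost: 27.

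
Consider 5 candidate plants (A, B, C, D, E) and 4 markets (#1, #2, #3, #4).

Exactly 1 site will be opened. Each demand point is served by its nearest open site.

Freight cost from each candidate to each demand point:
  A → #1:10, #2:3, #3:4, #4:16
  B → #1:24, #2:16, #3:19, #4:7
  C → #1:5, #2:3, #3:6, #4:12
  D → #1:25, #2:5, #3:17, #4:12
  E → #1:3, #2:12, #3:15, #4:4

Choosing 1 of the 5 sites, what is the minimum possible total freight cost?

Open {C}.
  #1→C 5, #2→C 3, #3→C 6, #4→C 12  ⇒ total 26.
Compare {A}: total 33.
Compare {E}: total 34.
No size-1 selection does better; minimum is 26.

26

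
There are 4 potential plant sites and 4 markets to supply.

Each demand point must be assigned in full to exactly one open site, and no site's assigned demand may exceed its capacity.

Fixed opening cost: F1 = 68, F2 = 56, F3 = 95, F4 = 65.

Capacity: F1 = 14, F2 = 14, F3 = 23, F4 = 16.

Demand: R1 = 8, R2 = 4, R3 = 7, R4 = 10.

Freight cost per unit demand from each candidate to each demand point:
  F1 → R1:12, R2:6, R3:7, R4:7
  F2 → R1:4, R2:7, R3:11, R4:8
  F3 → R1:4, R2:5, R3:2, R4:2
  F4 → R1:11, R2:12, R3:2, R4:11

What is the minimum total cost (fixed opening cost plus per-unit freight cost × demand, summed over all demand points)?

237

Open {F2, F3}; cheapest assignment that respects the capacities:
  F2 (cap 14, load 8): R1 — cost 8×4 = 32
  F3 (cap 23, load 21): R2, R3, R4 — cost 4×5 + 7×2 + 10×2 = 54
  Shipping 86, fixed 151 → total 237.
  Any other capacity-feasible assignment to {F2, F3} ships for at least 86.
Compare {F3, F4}: its best feasible assignment gives total 246.
Compare {F1, F3}: its best feasible assignment gives total 284.
Every other set of open sites that can feasibly serve all demand totals ≥ 246 even under its best assignment. Minimum: 237.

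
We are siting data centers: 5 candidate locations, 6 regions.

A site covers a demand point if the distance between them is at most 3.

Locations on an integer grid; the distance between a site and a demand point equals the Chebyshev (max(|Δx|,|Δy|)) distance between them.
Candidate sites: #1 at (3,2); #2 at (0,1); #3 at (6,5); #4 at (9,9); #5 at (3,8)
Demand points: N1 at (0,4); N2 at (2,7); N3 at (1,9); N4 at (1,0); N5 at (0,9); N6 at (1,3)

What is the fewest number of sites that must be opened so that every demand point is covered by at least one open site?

Coverage sets (demand points within 3 of each site):
  #1: {N1, N4, N6}
  #2: {N1, N4, N6}
  #3: {}
  #4: {}
  #5: {N2, N3, N5}
No single site covers all 6 demand points.
But {#1, #5} covers everything, so the minimum is 2.

2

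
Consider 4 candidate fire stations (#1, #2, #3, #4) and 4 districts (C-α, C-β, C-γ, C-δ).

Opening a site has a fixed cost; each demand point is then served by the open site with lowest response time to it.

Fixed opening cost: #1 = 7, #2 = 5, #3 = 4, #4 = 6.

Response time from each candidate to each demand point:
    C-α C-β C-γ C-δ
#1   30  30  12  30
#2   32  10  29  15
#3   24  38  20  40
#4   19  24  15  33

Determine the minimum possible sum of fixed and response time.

Open {#2, #4}: assign each demand point to its cheapest open site.
  C-α→#4 19, C-β→#2 10, C-γ→#4 15, C-δ→#2 15
  response time 59, fixed 11 → total 70.
Compare {#1, #2, #4}: response time 56 + fixed 18 = 74.
Compare {#2, #3, #4}: response time 59 + fixed 15 = 74.
Compare {#1, #2, #3}: response time 61 + fixed 16 = 77.
All other subsets cost ≥ 74. Minimum total cost: 70.

70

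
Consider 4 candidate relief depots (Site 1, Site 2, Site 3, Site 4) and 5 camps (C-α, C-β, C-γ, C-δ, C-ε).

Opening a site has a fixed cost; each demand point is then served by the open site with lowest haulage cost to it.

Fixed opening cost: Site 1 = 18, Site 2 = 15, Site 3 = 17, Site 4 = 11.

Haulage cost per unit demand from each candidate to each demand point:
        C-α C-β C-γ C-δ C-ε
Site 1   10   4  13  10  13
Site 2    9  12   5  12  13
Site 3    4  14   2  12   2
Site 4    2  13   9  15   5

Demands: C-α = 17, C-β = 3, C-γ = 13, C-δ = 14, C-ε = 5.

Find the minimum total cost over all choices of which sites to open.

268

Open {Site 1, Site 3, Site 4}: assign each demand point to its cheapest open site.
  C-α→Site 4 17×2=34, C-β→Site 1 3×4=12, C-γ→Site 3 13×2=26, C-δ→Site 1 14×10=140, C-ε→Site 3 5×2=10
  haulage cost 222, fixed 46 → total 268.
Compare {Site 1, Site 2, Site 3, Site 4}: haulage cost 222 + fixed 61 = 283.
Compare {Site 1, Site 3}: haulage cost 256 + fixed 35 = 291.
Compare {Site 3, Site 4}: haulage cost 277 + fixed 28 = 305.
All other subsets cost ≥ 283. Minimum total cost: 268.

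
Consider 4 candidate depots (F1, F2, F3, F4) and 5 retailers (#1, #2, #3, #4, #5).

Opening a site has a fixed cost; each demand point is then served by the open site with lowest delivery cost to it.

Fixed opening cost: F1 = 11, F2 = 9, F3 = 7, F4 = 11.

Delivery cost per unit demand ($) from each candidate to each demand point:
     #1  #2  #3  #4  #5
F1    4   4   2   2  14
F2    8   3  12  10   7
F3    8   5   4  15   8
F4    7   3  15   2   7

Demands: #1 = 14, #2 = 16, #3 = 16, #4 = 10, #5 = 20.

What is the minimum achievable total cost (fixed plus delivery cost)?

Open {F1, F2}: assign each demand point to its cheapest open site.
  #1→F1 14×4=56, #2→F2 16×3=48, #3→F1 16×2=32, #4→F1 10×2=20, #5→F2 20×7=140
  delivery cost 296, fixed 20 → total 316.
Compare {F1, F4}: delivery cost 296 + fixed 22 = 318.
Compare {F1, F2, F3}: delivery cost 296 + fixed 27 = 323.
Compare {F1, F3, F4}: delivery cost 296 + fixed 29 = 325.
All other subsets cost ≥ 318. Minimum total cost: 316.

316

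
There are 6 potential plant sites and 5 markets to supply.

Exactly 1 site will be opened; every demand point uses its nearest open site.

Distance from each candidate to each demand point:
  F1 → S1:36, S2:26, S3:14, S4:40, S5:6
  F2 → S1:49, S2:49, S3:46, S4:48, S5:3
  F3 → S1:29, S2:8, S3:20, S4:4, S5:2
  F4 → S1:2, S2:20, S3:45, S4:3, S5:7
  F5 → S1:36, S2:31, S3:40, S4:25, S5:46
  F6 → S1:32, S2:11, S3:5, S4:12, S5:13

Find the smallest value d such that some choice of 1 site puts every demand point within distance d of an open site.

29

Open {F3}.
  Farthest demand point is S1 at distance 29 (to F3); all others are ≤ 29.
With {F6} the worst case is 32.
With {F1} the worst case is 40.
No size-1 selection achieves below 29.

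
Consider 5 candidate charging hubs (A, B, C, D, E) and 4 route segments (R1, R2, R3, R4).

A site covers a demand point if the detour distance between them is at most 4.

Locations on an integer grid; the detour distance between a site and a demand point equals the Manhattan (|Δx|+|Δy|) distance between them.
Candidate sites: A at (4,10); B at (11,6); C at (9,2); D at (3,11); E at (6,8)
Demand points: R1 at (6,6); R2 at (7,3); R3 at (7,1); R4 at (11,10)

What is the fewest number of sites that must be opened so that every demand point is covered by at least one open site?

3

Coverage sets (demand points within 4 of each site):
  A: {}
  B: {R4}
  C: {R2, R3}
  D: {}
  E: {R1}
No 2 sites suffice: every size-2 union leaves at least one demand point uncovered.
But {B, C, E} covers everything, so the minimum is 3.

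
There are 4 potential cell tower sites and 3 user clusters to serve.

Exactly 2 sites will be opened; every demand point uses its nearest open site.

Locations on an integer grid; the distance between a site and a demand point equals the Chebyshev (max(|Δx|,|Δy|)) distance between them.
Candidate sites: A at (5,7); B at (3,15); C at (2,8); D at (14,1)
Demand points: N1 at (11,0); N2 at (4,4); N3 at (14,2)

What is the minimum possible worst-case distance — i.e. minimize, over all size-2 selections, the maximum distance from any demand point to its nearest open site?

Open {A, D}.
  Farthest demand point is N1 at distance 3 (to D); all others are ≤ 3.
With {C, D} the worst case is 4.
With {A, B} the worst case is 9.
No size-2 selection achieves below 3.

3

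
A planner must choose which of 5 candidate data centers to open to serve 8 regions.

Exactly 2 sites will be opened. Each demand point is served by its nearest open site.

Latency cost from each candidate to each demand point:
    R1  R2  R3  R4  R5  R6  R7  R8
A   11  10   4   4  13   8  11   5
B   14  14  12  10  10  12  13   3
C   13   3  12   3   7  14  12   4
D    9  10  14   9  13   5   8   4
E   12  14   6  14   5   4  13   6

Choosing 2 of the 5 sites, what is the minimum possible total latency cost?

Open {C, E}.
  R1→E 12, R2→C 3, R3→E 6, R4→C 3, R5→E 5, R6→E 4, R7→C 12, R8→C 4  ⇒ total 49.
Compare {A, C}: total 51.
Compare {C, D}: total 51.
No size-2 selection does better; minimum is 49.

49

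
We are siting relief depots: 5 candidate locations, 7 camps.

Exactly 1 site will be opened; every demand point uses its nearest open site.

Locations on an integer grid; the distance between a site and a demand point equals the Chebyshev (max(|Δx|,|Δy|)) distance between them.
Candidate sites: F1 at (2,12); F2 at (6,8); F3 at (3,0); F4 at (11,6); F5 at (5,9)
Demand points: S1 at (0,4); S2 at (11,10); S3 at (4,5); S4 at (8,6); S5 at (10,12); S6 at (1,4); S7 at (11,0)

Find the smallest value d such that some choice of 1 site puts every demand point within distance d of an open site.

Open {F2}.
  Farthest demand point is S7 at distance 8 (to F2); all others are ≤ 8.
With {F5} the worst case is 9.
With {F4} the worst case is 11.
No size-1 selection achieves below 8.

8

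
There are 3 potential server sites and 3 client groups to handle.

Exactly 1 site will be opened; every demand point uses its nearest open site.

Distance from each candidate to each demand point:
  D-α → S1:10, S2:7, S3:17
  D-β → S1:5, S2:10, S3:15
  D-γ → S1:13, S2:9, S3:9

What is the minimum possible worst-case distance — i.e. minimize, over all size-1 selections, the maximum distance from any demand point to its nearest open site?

Open {D-γ}.
  Farthest demand point is S1 at distance 13 (to D-γ); all others are ≤ 13.
With {D-β} the worst case is 15.
With {D-α} the worst case is 17.
No size-1 selection achieves below 13.

13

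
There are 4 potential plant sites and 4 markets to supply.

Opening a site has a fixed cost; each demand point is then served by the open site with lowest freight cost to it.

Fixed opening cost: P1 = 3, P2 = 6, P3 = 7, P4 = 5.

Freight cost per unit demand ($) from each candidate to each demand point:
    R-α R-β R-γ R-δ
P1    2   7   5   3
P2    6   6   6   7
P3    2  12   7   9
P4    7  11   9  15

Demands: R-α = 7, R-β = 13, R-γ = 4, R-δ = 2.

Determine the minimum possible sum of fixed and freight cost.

Open {P1, P2}: assign each demand point to its cheapest open site.
  R-α→P1 7×2=14, R-β→P2 13×6=78, R-γ→P1 4×5=20, R-δ→P1 2×3=6
  freight cost 118, fixed 9 → total 127.
Compare {P1, P2, P4}: freight cost 118 + fixed 14 = 132.
Compare {P1}: freight cost 131 + fixed 3 = 134.
Compare {P1, P2, P3}: freight cost 118 + fixed 16 = 134.
All other subsets cost ≥ 132. Minimum total cost: 127.

127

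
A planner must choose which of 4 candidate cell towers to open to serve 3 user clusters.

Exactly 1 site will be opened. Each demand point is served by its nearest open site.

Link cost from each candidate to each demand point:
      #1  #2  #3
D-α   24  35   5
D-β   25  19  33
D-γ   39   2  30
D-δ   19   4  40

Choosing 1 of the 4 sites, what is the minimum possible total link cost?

Open {D-δ}.
  #1→D-δ 19, #2→D-δ 4, #3→D-δ 40  ⇒ total 63.
Compare {D-α}: total 64.
Compare {D-γ}: total 71.
No size-1 selection does better; minimum is 63.

63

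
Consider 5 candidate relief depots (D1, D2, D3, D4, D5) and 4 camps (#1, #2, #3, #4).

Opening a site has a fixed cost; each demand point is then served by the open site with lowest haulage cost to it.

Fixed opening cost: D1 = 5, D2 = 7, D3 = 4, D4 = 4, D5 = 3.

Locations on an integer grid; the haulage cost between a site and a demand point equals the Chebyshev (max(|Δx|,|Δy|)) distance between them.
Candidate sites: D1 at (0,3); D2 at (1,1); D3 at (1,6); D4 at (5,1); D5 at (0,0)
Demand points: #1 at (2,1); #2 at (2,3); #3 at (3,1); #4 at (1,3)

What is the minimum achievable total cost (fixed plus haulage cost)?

Open {D1}: assign each demand point to its cheapest open site.
  #1→D1 2, #2→D1 2, #3→D1 3, #4→D1 1
  haulage cost 8, fixed 5 → total 13.
Compare {D2}: haulage cost 7 + fixed 7 = 14.
Compare {D5}: haulage cost 11 + fixed 3 = 14.
Compare {D4}: haulage cost 12 + fixed 4 = 16.
All other subsets cost ≥ 14. Minimum total cost: 13.

13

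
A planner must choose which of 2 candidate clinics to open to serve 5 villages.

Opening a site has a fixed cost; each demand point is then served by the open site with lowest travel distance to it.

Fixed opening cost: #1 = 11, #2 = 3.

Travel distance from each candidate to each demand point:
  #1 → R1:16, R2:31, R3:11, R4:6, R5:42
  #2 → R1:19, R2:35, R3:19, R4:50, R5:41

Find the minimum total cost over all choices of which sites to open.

117

Open {#1}: assign each demand point to its cheapest open site.
  R1→#1 16, R2→#1 31, R3→#1 11, R4→#1 6, R5→#1 42
  travel distance 106, fixed 11 → total 117.
Compare {#1, #2}: travel distance 105 + fixed 14 = 119.
Compare {#2}: travel distance 164 + fixed 3 = 167.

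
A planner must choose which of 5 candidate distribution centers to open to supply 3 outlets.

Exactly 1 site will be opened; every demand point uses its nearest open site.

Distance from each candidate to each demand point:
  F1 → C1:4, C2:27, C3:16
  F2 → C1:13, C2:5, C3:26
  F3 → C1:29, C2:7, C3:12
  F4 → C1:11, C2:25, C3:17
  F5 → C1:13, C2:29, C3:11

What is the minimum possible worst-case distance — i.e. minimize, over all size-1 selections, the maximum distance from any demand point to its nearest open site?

25

Open {F4}.
  Farthest demand point is C2 at distance 25 (to F4); all others are ≤ 25.
With {F2} the worst case is 26.
With {F1} the worst case is 27.
No size-1 selection achieves below 25.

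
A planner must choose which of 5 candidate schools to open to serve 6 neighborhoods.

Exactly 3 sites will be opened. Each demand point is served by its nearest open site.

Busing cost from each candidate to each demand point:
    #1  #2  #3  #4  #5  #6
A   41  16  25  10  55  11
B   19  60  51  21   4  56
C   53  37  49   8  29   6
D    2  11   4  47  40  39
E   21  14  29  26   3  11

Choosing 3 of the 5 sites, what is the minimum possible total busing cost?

Open {C, D, E}.
  #1→D 2, #2→D 11, #3→D 4, #4→C 8, #5→E 3, #6→C 6  ⇒ total 34.
Compare {B, C, D}: total 35.
Compare {A, D, E}: total 41.
No size-3 selection does better; minimum is 34.

34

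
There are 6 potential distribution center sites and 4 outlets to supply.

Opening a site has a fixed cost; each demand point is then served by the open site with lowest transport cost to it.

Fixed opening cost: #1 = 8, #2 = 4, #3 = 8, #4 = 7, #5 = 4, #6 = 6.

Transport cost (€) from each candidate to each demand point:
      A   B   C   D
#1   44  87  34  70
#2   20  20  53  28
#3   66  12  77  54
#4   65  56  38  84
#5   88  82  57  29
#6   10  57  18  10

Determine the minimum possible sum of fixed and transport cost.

64

Open {#3, #6}: assign each demand point to its cheapest open site.
  A→#6 10, B→#3 12, C→#6 18, D→#6 10
  transport cost 50, fixed 14 → total 64.
Compare {#2, #6}: transport cost 58 + fixed 10 = 68.
Compare {#2, #3, #6}: transport cost 50 + fixed 18 = 68.
Compare {#3, #5, #6}: transport cost 50 + fixed 18 = 68.
All other subsets cost ≥ 68. Minimum total cost: 64.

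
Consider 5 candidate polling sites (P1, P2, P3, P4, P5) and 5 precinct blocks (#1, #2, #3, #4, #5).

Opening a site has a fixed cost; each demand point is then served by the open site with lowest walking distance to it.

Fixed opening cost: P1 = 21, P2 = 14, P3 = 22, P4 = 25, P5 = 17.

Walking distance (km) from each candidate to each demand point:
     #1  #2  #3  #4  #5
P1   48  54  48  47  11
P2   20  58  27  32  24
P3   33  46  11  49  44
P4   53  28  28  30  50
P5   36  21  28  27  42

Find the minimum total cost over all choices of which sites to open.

150

Open {P2, P5}: assign each demand point to its cheapest open site.
  #1→P2 20, #2→P5 21, #3→P2 27, #4→P5 27, #5→P2 24
  walking distance 119, fixed 31 → total 150.
Compare {P2, P3, P5}: walking distance 103 + fixed 53 = 156.
Compare {P1, P2, P5}: walking distance 106 + fixed 52 = 158.
Compare {P1, P5}: walking distance 123 + fixed 38 = 161.
All other subsets cost ≥ 156. Minimum total cost: 150.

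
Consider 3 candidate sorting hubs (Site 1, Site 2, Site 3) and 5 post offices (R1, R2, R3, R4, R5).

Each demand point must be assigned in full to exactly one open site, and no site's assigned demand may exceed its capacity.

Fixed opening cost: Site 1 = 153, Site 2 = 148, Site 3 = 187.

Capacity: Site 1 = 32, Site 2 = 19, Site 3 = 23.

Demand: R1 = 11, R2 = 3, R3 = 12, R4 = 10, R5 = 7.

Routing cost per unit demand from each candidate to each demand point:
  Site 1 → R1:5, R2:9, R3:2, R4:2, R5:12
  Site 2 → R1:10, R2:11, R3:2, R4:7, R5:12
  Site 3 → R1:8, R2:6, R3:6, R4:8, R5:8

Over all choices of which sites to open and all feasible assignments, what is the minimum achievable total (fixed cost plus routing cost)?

Open {Site 1, Site 2}; cheapest assignment that respects the capacities:
  Site 1 (cap 32, load 31): R1, R2, R4, R5 — cost 11×5 + 3×9 + 10×2 + 7×12 = 186
  Site 2 (cap 19, load 12): R3 — cost 12×2 = 24
  Shipping 210, fixed 301 → total 511.
  Any other capacity-feasible assignment to {Site 1, Site 2} ships for at least 210.
Compare {Site 1, Site 3}: its best feasible assignment gives total 546.
Compare {Site 1, Site 2, Site 3}: its best feasible assignment gives total 661.
Every other set of open sites that can feasibly serve all demand totals ≥ 546 even under its best assignment. Minimum: 511.

511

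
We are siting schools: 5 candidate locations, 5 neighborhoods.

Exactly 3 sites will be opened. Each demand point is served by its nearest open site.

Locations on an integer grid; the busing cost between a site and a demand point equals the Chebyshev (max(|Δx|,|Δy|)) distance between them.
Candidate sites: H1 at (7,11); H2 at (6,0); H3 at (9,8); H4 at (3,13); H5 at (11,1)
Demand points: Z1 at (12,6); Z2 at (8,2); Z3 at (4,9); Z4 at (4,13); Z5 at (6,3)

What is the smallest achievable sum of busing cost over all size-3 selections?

Open {H2, H3, H4}.
  Z1→H3 3, Z2→H2 2, Z3→H4 4, Z4→H4 1, Z5→H2 3  ⇒ total 13.
Compare {H1, H2, H3}: total 14.
Compare {H1, H2, H4}: total 14.
No size-3 selection does better; minimum is 13.

13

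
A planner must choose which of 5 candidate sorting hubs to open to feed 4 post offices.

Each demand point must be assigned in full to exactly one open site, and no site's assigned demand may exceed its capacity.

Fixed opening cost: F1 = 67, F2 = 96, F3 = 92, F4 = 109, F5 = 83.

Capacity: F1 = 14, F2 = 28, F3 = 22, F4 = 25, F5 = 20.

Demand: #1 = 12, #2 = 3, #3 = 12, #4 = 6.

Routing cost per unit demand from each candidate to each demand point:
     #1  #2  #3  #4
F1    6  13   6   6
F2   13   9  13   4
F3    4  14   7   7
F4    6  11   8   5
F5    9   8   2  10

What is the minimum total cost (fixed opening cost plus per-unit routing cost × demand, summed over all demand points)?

Open {F3, F5}; cheapest assignment that respects the capacities:
  F3 (cap 22, load 18): #1, #4 — cost 12×4 + 6×7 = 90
  F5 (cap 20, load 15): #2, #3 — cost 3×8 + 12×2 = 48
  Shipping 138, fixed 175 → total 313.
  Any other capacity-feasible assignment to {F3, F5} ships for at least 138.
Compare {F4, F5}: its best feasible assignment gives total 342.
Compare {F1, F3}: its best feasible assignment gives total 363.
Every other set of open sites that can feasibly serve all demand totals ≥ 342 even under its best assignment. Minimum: 313.

313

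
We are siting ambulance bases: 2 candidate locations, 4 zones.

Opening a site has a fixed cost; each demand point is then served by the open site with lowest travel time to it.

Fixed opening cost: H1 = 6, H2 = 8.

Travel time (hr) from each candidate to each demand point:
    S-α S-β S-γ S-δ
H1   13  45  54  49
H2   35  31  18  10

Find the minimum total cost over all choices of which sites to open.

86

Open {H1, H2}: assign each demand point to its cheapest open site.
  S-α→H1 13, S-β→H2 31, S-γ→H2 18, S-δ→H2 10
  travel time 72, fixed 14 → total 86.
Compare {H2}: travel time 94 + fixed 8 = 102.
Compare {H1}: travel time 161 + fixed 6 = 167.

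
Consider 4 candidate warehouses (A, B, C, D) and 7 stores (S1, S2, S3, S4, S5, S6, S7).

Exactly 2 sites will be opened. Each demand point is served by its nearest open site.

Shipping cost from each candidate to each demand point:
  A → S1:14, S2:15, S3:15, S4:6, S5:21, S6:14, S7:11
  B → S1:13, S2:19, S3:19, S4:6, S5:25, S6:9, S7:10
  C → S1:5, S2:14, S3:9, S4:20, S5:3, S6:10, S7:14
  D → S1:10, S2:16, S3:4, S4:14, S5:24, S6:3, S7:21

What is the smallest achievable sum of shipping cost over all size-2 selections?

Open {B, C}.
  S1→C 5, S2→C 14, S3→C 9, S4→B 6, S5→C 3, S6→B 9, S7→B 10  ⇒ total 56.
Compare {C, D}: total 57.
Compare {A, C}: total 58.
No size-2 selection does better; minimum is 56.

56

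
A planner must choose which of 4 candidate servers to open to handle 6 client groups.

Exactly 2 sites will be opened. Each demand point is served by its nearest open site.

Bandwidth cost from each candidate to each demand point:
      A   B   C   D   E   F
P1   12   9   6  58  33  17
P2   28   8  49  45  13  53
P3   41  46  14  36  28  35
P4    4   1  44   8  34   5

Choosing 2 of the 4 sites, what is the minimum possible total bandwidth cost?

Open {P1, P4}.
  A→P4 4, B→P4 1, C→P1 6, D→P4 8, E→P1 33, F→P4 5  ⇒ total 57.
Compare {P3, P4}: total 60.
Compare {P2, P4}: total 75.
No size-2 selection does better; minimum is 57.

57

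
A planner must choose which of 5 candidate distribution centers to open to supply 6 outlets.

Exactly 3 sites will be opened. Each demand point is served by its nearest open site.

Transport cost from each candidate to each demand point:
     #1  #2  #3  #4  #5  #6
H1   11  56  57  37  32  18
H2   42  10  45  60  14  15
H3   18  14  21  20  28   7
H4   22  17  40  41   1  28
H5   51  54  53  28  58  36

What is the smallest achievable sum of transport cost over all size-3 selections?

74

Open {H1, H3, H4}.
  #1→H1 11, #2→H3 14, #3→H3 21, #4→H3 20, #5→H4 1, #6→H3 7  ⇒ total 74.
Compare {H2, H3, H4}: total 77.
Compare {H3, H4, H5}: total 81.
No size-3 selection does better; minimum is 74.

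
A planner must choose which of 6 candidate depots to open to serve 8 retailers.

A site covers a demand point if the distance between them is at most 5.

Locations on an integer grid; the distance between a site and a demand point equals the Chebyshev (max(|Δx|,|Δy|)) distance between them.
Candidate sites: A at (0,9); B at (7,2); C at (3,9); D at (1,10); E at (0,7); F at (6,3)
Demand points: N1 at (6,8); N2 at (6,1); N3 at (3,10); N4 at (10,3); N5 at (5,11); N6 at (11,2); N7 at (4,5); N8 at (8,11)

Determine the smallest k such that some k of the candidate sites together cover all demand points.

2

Coverage sets (demand points within 5 of each site):
  A: {N3, N5, N7}
  B: {N2, N4, N6, N7}
  C: {N1, N3, N5, N7, N8}
  D: {N1, N3, N5, N7}
  E: {N3, N5, N7}
  F: {N1, N2, N4, N6, N7}
No single site covers all 8 demand points.
But {B, C} covers everything, so the minimum is 2.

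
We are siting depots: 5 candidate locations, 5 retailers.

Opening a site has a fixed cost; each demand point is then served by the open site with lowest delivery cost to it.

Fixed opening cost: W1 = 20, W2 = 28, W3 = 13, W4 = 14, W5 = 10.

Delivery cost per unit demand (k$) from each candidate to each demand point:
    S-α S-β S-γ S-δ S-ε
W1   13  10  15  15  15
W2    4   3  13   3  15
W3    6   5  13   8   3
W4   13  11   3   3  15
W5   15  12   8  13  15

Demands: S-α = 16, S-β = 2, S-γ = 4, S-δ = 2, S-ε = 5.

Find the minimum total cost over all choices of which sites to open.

158

Open {W2, W3, W4}: assign each demand point to its cheapest open site.
  S-α→W2 16×4=64, S-β→W2 2×3=6, S-γ→W4 4×3=12, S-δ→W2 2×3=6, S-ε→W3 5×3=15
  delivery cost 103, fixed 55 → total 158.
Compare {W3, W4}: delivery cost 139 + fixed 27 = 166.
Compare {W2, W3, W4, W5}: delivery cost 103 + fixed 65 = 168.
Compare {W2, W3, W5}: delivery cost 123 + fixed 51 = 174.
All other subsets cost ≥ 166. Minimum total cost: 158.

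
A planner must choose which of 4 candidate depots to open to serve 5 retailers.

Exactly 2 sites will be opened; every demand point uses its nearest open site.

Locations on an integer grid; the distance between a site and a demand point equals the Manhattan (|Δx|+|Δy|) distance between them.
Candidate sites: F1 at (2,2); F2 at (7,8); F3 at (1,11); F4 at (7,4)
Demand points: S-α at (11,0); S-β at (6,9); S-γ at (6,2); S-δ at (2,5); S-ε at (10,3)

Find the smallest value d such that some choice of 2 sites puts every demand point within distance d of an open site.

8

Open {F1, F4}.
  Farthest demand point is S-α at distance 8 (to F4); all others are ≤ 8.
With {F2, F4} the worst case is 8.
With {F3, F4} the worst case is 8.
No size-2 selection achieves below 8.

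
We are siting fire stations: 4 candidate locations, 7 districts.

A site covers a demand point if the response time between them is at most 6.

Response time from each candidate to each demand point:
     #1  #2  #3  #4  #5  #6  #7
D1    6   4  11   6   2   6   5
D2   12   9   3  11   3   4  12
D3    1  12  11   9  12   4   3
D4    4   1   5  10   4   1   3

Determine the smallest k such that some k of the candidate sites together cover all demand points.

2

Coverage sets (demand points within 6 of each site):
  D1: {#1, #2, #4, #5, #6, #7}
  D2: {#3, #5, #6}
  D3: {#1, #6, #7}
  D4: {#1, #2, #3, #5, #6, #7}
No single site covers all 7 demand points.
But {D1, D2} covers everything, so the minimum is 2.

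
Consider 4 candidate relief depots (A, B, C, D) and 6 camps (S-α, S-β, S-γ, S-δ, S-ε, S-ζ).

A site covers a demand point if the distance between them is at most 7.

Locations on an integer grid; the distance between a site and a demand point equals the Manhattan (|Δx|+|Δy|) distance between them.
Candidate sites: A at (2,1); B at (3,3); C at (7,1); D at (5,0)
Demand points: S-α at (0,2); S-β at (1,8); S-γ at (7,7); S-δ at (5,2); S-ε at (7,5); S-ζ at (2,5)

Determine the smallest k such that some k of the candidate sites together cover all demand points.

2

Coverage sets (demand points within 7 of each site):
  A: {S-α, S-δ, S-ζ}
  B: {S-α, S-β, S-δ, S-ε, S-ζ}
  C: {S-γ, S-δ, S-ε}
  D: {S-α, S-δ, S-ε}
No single site covers all 6 demand points.
But {B, C} covers everything, so the minimum is 2.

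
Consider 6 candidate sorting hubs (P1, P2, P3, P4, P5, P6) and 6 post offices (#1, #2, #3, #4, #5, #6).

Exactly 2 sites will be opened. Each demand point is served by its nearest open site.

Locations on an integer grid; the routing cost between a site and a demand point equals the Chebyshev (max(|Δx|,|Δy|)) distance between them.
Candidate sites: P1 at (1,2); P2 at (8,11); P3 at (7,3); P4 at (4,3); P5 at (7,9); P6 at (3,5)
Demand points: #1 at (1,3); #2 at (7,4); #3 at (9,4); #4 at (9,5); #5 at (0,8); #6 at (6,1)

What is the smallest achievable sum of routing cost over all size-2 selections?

12

Open {P3, P6}.
  #1→P6 2, #2→P3 1, #3→P3 2, #4→P3 2, #5→P6 3, #6→P3 2  ⇒ total 12.
Compare {P1, P3}: total 14.
Compare {P3, P4}: total 15.
No size-2 selection does better; minimum is 12.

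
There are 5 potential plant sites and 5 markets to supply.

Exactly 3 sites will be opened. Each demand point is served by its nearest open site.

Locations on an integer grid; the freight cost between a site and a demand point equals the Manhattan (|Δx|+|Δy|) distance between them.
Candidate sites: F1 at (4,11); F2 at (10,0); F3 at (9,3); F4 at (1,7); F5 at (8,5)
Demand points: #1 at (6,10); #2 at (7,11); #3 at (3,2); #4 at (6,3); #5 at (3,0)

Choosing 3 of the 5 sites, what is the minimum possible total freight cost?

23

Open {F1, F2, F3}.
  #1→F1 3, #2→F1 3, #3→F3 7, #4→F3 3, #5→F2 7  ⇒ total 23.
Compare {F1, F2, F5}: total 25.
Compare {F1, F3, F4}: total 25.
No size-3 selection does better; minimum is 23.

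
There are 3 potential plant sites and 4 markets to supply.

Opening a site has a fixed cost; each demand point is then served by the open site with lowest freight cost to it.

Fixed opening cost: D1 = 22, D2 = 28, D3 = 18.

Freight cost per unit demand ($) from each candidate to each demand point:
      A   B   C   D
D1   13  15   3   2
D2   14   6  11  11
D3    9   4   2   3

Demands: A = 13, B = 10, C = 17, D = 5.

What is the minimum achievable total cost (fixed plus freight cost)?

Open {D3}: assign each demand point to its cheapest open site.
  A→D3 13×9=117, B→D3 10×4=40, C→D3 17×2=34, D→D3 5×3=15
  freight cost 206, fixed 18 → total 224.
Compare {D1, D3}: freight cost 201 + fixed 40 = 241.
Compare {D2, D3}: freight cost 206 + fixed 46 = 252.
Compare {D1, D2, D3}: freight cost 201 + fixed 68 = 269.
All other subsets cost ≥ 241. Minimum total cost: 224.

224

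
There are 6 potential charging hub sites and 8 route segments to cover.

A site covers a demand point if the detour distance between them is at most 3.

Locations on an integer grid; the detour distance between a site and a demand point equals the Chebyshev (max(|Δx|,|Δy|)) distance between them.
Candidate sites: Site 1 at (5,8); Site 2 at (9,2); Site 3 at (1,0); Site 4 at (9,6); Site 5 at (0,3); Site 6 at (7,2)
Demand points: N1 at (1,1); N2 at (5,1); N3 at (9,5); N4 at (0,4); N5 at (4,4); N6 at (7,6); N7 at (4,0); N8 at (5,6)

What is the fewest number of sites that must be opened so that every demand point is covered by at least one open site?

Coverage sets (demand points within 3 of each site):
  Site 1: {N6, N8}
  Site 2: {N3}
  Site 3: {N1, N7}
  Site 4: {N3, N6}
  Site 5: {N1, N4}
  Site 6: {N2, N3, N5, N7}
No 2 sites suffice: every size-2 union leaves at least one demand point uncovered.
But {Site 1, Site 5, Site 6} covers everything, so the minimum is 3.

3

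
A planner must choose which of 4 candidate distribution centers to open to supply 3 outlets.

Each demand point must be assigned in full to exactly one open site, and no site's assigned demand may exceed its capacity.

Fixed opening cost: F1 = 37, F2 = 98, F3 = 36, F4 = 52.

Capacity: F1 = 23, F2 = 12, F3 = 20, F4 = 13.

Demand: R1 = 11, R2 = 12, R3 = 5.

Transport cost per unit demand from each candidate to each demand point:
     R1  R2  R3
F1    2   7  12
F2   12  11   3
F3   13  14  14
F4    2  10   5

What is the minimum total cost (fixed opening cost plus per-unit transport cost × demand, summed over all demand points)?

Open {F1, F4}; cheapest assignment that respects the capacities:
  F1 (cap 23, load 23): R1, R2 — cost 11×2 + 12×7 = 106
  F4 (cap 13, load 5): R3 — cost 5×5 = 25
  Shipping 131, fixed 89 → total 220.
  Any other capacity-feasible assignment to {F1, F4} ships for at least 131.
Compare {F1, F3}: its best feasible assignment gives total 249.
Compare {F1, F2}: its best feasible assignment gives total 256.
Every other set of open sites that can feasibly serve all demand totals ≥ 249 even under its best assignment. Minimum: 220.

220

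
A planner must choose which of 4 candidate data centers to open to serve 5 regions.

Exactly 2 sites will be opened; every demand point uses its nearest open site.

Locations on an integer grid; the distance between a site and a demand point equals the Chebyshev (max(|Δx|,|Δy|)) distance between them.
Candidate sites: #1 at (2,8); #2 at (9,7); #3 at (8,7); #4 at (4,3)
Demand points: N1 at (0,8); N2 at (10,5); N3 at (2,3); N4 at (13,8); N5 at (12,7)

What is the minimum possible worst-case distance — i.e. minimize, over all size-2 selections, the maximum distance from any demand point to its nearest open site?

5

Open {#1, #2}.
  Farthest demand point is N3 at distance 5 (to #1); all others are ≤ 5.
With {#1, #3} the worst case is 5.
With {#2, #4} the worst case is 5.
No size-2 selection achieves below 5.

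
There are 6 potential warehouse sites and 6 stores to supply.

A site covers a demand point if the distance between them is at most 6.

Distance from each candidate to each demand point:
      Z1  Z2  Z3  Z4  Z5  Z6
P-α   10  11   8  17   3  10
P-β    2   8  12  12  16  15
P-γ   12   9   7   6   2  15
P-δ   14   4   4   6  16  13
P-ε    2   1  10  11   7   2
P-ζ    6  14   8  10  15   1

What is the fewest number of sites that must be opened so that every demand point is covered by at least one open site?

3

Coverage sets (demand points within 6 of each site):
  P-α: {Z5}
  P-β: {Z1}
  P-γ: {Z4, Z5}
  P-δ: {Z2, Z3, Z4}
  P-ε: {Z1, Z2, Z6}
  P-ζ: {Z1, Z6}
No 2 sites suffice: every size-2 union leaves at least one demand point uncovered.
But {P-α, P-δ, P-ε} covers everything, so the minimum is 3.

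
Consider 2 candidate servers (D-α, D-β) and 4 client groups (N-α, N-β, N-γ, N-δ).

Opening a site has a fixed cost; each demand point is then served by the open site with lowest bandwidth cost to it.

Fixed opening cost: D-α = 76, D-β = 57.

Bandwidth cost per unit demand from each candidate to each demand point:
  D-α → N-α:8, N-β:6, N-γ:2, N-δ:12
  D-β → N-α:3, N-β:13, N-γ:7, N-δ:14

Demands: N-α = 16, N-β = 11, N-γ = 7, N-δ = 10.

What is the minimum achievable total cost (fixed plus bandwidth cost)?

Open {D-α, D-β}: assign each demand point to its cheapest open site.
  N-α→D-β 16×3=48, N-β→D-α 11×6=66, N-γ→D-α 7×2=14, N-δ→D-α 10×12=120
  bandwidth cost 248, fixed 133 → total 381.
Compare {D-α}: bandwidth cost 328 + fixed 76 = 404.
Compare {D-β}: bandwidth cost 380 + fixed 57 = 437.

381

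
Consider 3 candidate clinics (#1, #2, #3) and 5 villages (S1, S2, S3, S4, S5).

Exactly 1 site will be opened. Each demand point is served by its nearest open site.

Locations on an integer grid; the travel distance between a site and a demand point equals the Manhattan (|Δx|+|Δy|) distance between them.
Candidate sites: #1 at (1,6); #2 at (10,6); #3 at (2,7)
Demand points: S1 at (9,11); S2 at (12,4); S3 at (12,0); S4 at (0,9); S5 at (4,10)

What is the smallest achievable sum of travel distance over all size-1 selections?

41

Open {#2}.
  S1→#2 6, S2→#2 4, S3→#2 8, S4→#2 13, S5→#2 10  ⇒ total 41.
Compare {#3}: total 50.
Compare {#1}: total 54.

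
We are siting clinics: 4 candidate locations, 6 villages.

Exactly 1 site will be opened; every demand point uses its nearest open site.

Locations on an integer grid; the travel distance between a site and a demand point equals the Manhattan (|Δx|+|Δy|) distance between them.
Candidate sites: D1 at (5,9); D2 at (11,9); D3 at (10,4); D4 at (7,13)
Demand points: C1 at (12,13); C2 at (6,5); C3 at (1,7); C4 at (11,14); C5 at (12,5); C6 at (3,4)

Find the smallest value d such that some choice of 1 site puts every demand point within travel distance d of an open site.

11

Open {D1}.
  Farthest demand point is C1 at travel distance 11 (to D1); all others are ≤ 11.
With {D3} the worst case is 12.
With {D2} the worst case is 13.
No size-1 selection achieves below 11.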